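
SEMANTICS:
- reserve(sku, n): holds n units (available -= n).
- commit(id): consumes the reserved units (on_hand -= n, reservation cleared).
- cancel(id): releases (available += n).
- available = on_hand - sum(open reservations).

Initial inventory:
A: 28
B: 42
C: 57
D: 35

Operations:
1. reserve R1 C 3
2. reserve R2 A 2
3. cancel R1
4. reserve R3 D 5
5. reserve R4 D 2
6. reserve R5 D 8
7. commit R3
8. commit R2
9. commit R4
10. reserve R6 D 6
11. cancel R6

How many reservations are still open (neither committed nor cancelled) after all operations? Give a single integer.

Answer: 1

Derivation:
Step 1: reserve R1 C 3 -> on_hand[A=28 B=42 C=57 D=35] avail[A=28 B=42 C=54 D=35] open={R1}
Step 2: reserve R2 A 2 -> on_hand[A=28 B=42 C=57 D=35] avail[A=26 B=42 C=54 D=35] open={R1,R2}
Step 3: cancel R1 -> on_hand[A=28 B=42 C=57 D=35] avail[A=26 B=42 C=57 D=35] open={R2}
Step 4: reserve R3 D 5 -> on_hand[A=28 B=42 C=57 D=35] avail[A=26 B=42 C=57 D=30] open={R2,R3}
Step 5: reserve R4 D 2 -> on_hand[A=28 B=42 C=57 D=35] avail[A=26 B=42 C=57 D=28] open={R2,R3,R4}
Step 6: reserve R5 D 8 -> on_hand[A=28 B=42 C=57 D=35] avail[A=26 B=42 C=57 D=20] open={R2,R3,R4,R5}
Step 7: commit R3 -> on_hand[A=28 B=42 C=57 D=30] avail[A=26 B=42 C=57 D=20] open={R2,R4,R5}
Step 8: commit R2 -> on_hand[A=26 B=42 C=57 D=30] avail[A=26 B=42 C=57 D=20] open={R4,R5}
Step 9: commit R4 -> on_hand[A=26 B=42 C=57 D=28] avail[A=26 B=42 C=57 D=20] open={R5}
Step 10: reserve R6 D 6 -> on_hand[A=26 B=42 C=57 D=28] avail[A=26 B=42 C=57 D=14] open={R5,R6}
Step 11: cancel R6 -> on_hand[A=26 B=42 C=57 D=28] avail[A=26 B=42 C=57 D=20] open={R5}
Open reservations: ['R5'] -> 1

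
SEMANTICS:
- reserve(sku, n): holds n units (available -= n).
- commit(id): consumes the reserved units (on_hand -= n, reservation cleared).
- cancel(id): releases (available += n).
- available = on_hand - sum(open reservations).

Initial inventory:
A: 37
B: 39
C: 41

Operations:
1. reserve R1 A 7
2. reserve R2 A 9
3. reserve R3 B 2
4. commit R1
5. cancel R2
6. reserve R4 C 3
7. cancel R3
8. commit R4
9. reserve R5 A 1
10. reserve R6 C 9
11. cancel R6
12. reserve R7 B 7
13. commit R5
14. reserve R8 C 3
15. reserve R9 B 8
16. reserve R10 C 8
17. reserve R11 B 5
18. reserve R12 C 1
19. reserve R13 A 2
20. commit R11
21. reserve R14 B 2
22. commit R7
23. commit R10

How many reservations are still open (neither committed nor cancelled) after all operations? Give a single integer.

Step 1: reserve R1 A 7 -> on_hand[A=37 B=39 C=41] avail[A=30 B=39 C=41] open={R1}
Step 2: reserve R2 A 9 -> on_hand[A=37 B=39 C=41] avail[A=21 B=39 C=41] open={R1,R2}
Step 3: reserve R3 B 2 -> on_hand[A=37 B=39 C=41] avail[A=21 B=37 C=41] open={R1,R2,R3}
Step 4: commit R1 -> on_hand[A=30 B=39 C=41] avail[A=21 B=37 C=41] open={R2,R3}
Step 5: cancel R2 -> on_hand[A=30 B=39 C=41] avail[A=30 B=37 C=41] open={R3}
Step 6: reserve R4 C 3 -> on_hand[A=30 B=39 C=41] avail[A=30 B=37 C=38] open={R3,R4}
Step 7: cancel R3 -> on_hand[A=30 B=39 C=41] avail[A=30 B=39 C=38] open={R4}
Step 8: commit R4 -> on_hand[A=30 B=39 C=38] avail[A=30 B=39 C=38] open={}
Step 9: reserve R5 A 1 -> on_hand[A=30 B=39 C=38] avail[A=29 B=39 C=38] open={R5}
Step 10: reserve R6 C 9 -> on_hand[A=30 B=39 C=38] avail[A=29 B=39 C=29] open={R5,R6}
Step 11: cancel R6 -> on_hand[A=30 B=39 C=38] avail[A=29 B=39 C=38] open={R5}
Step 12: reserve R7 B 7 -> on_hand[A=30 B=39 C=38] avail[A=29 B=32 C=38] open={R5,R7}
Step 13: commit R5 -> on_hand[A=29 B=39 C=38] avail[A=29 B=32 C=38] open={R7}
Step 14: reserve R8 C 3 -> on_hand[A=29 B=39 C=38] avail[A=29 B=32 C=35] open={R7,R8}
Step 15: reserve R9 B 8 -> on_hand[A=29 B=39 C=38] avail[A=29 B=24 C=35] open={R7,R8,R9}
Step 16: reserve R10 C 8 -> on_hand[A=29 B=39 C=38] avail[A=29 B=24 C=27] open={R10,R7,R8,R9}
Step 17: reserve R11 B 5 -> on_hand[A=29 B=39 C=38] avail[A=29 B=19 C=27] open={R10,R11,R7,R8,R9}
Step 18: reserve R12 C 1 -> on_hand[A=29 B=39 C=38] avail[A=29 B=19 C=26] open={R10,R11,R12,R7,R8,R9}
Step 19: reserve R13 A 2 -> on_hand[A=29 B=39 C=38] avail[A=27 B=19 C=26] open={R10,R11,R12,R13,R7,R8,R9}
Step 20: commit R11 -> on_hand[A=29 B=34 C=38] avail[A=27 B=19 C=26] open={R10,R12,R13,R7,R8,R9}
Step 21: reserve R14 B 2 -> on_hand[A=29 B=34 C=38] avail[A=27 B=17 C=26] open={R10,R12,R13,R14,R7,R8,R9}
Step 22: commit R7 -> on_hand[A=29 B=27 C=38] avail[A=27 B=17 C=26] open={R10,R12,R13,R14,R8,R9}
Step 23: commit R10 -> on_hand[A=29 B=27 C=30] avail[A=27 B=17 C=26] open={R12,R13,R14,R8,R9}
Open reservations: ['R12', 'R13', 'R14', 'R8', 'R9'] -> 5

Answer: 5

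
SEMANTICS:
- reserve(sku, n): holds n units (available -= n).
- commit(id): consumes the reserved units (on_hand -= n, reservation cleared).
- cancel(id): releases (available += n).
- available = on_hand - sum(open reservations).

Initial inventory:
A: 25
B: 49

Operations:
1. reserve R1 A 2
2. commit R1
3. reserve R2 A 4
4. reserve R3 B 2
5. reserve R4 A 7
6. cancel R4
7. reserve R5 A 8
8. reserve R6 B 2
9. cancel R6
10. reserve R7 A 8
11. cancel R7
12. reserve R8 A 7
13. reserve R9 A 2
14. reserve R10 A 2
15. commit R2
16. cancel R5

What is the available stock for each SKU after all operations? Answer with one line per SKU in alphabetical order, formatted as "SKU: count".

Answer: A: 8
B: 47

Derivation:
Step 1: reserve R1 A 2 -> on_hand[A=25 B=49] avail[A=23 B=49] open={R1}
Step 2: commit R1 -> on_hand[A=23 B=49] avail[A=23 B=49] open={}
Step 3: reserve R2 A 4 -> on_hand[A=23 B=49] avail[A=19 B=49] open={R2}
Step 4: reserve R3 B 2 -> on_hand[A=23 B=49] avail[A=19 B=47] open={R2,R3}
Step 5: reserve R4 A 7 -> on_hand[A=23 B=49] avail[A=12 B=47] open={R2,R3,R4}
Step 6: cancel R4 -> on_hand[A=23 B=49] avail[A=19 B=47] open={R2,R3}
Step 7: reserve R5 A 8 -> on_hand[A=23 B=49] avail[A=11 B=47] open={R2,R3,R5}
Step 8: reserve R6 B 2 -> on_hand[A=23 B=49] avail[A=11 B=45] open={R2,R3,R5,R6}
Step 9: cancel R6 -> on_hand[A=23 B=49] avail[A=11 B=47] open={R2,R3,R5}
Step 10: reserve R7 A 8 -> on_hand[A=23 B=49] avail[A=3 B=47] open={R2,R3,R5,R7}
Step 11: cancel R7 -> on_hand[A=23 B=49] avail[A=11 B=47] open={R2,R3,R5}
Step 12: reserve R8 A 7 -> on_hand[A=23 B=49] avail[A=4 B=47] open={R2,R3,R5,R8}
Step 13: reserve R9 A 2 -> on_hand[A=23 B=49] avail[A=2 B=47] open={R2,R3,R5,R8,R9}
Step 14: reserve R10 A 2 -> on_hand[A=23 B=49] avail[A=0 B=47] open={R10,R2,R3,R5,R8,R9}
Step 15: commit R2 -> on_hand[A=19 B=49] avail[A=0 B=47] open={R10,R3,R5,R8,R9}
Step 16: cancel R5 -> on_hand[A=19 B=49] avail[A=8 B=47] open={R10,R3,R8,R9}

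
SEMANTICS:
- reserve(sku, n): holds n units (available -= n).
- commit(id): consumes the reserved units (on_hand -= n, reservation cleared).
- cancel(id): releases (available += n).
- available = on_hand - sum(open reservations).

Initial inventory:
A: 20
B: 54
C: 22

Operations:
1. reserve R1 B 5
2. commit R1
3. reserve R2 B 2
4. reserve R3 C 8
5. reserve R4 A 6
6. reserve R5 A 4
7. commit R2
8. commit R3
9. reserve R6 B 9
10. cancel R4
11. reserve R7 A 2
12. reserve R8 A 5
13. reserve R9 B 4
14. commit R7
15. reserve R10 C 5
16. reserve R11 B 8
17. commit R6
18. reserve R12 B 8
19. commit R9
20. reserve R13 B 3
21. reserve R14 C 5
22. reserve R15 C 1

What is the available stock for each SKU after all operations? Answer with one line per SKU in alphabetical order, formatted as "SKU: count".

Step 1: reserve R1 B 5 -> on_hand[A=20 B=54 C=22] avail[A=20 B=49 C=22] open={R1}
Step 2: commit R1 -> on_hand[A=20 B=49 C=22] avail[A=20 B=49 C=22] open={}
Step 3: reserve R2 B 2 -> on_hand[A=20 B=49 C=22] avail[A=20 B=47 C=22] open={R2}
Step 4: reserve R3 C 8 -> on_hand[A=20 B=49 C=22] avail[A=20 B=47 C=14] open={R2,R3}
Step 5: reserve R4 A 6 -> on_hand[A=20 B=49 C=22] avail[A=14 B=47 C=14] open={R2,R3,R4}
Step 6: reserve R5 A 4 -> on_hand[A=20 B=49 C=22] avail[A=10 B=47 C=14] open={R2,R3,R4,R5}
Step 7: commit R2 -> on_hand[A=20 B=47 C=22] avail[A=10 B=47 C=14] open={R3,R4,R5}
Step 8: commit R3 -> on_hand[A=20 B=47 C=14] avail[A=10 B=47 C=14] open={R4,R5}
Step 9: reserve R6 B 9 -> on_hand[A=20 B=47 C=14] avail[A=10 B=38 C=14] open={R4,R5,R6}
Step 10: cancel R4 -> on_hand[A=20 B=47 C=14] avail[A=16 B=38 C=14] open={R5,R6}
Step 11: reserve R7 A 2 -> on_hand[A=20 B=47 C=14] avail[A=14 B=38 C=14] open={R5,R6,R7}
Step 12: reserve R8 A 5 -> on_hand[A=20 B=47 C=14] avail[A=9 B=38 C=14] open={R5,R6,R7,R8}
Step 13: reserve R9 B 4 -> on_hand[A=20 B=47 C=14] avail[A=9 B=34 C=14] open={R5,R6,R7,R8,R9}
Step 14: commit R7 -> on_hand[A=18 B=47 C=14] avail[A=9 B=34 C=14] open={R5,R6,R8,R9}
Step 15: reserve R10 C 5 -> on_hand[A=18 B=47 C=14] avail[A=9 B=34 C=9] open={R10,R5,R6,R8,R9}
Step 16: reserve R11 B 8 -> on_hand[A=18 B=47 C=14] avail[A=9 B=26 C=9] open={R10,R11,R5,R6,R8,R9}
Step 17: commit R6 -> on_hand[A=18 B=38 C=14] avail[A=9 B=26 C=9] open={R10,R11,R5,R8,R9}
Step 18: reserve R12 B 8 -> on_hand[A=18 B=38 C=14] avail[A=9 B=18 C=9] open={R10,R11,R12,R5,R8,R9}
Step 19: commit R9 -> on_hand[A=18 B=34 C=14] avail[A=9 B=18 C=9] open={R10,R11,R12,R5,R8}
Step 20: reserve R13 B 3 -> on_hand[A=18 B=34 C=14] avail[A=9 B=15 C=9] open={R10,R11,R12,R13,R5,R8}
Step 21: reserve R14 C 5 -> on_hand[A=18 B=34 C=14] avail[A=9 B=15 C=4] open={R10,R11,R12,R13,R14,R5,R8}
Step 22: reserve R15 C 1 -> on_hand[A=18 B=34 C=14] avail[A=9 B=15 C=3] open={R10,R11,R12,R13,R14,R15,R5,R8}

Answer: A: 9
B: 15
C: 3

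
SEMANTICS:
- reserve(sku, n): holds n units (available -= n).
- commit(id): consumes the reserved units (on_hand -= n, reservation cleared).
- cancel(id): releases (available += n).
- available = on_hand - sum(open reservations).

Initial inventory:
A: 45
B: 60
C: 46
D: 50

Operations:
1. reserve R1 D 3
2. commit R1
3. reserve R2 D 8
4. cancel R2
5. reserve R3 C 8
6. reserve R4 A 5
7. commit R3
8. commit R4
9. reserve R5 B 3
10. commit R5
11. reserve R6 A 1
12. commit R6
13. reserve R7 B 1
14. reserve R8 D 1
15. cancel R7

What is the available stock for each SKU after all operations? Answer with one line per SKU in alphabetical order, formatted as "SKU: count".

Answer: A: 39
B: 57
C: 38
D: 46

Derivation:
Step 1: reserve R1 D 3 -> on_hand[A=45 B=60 C=46 D=50] avail[A=45 B=60 C=46 D=47] open={R1}
Step 2: commit R1 -> on_hand[A=45 B=60 C=46 D=47] avail[A=45 B=60 C=46 D=47] open={}
Step 3: reserve R2 D 8 -> on_hand[A=45 B=60 C=46 D=47] avail[A=45 B=60 C=46 D=39] open={R2}
Step 4: cancel R2 -> on_hand[A=45 B=60 C=46 D=47] avail[A=45 B=60 C=46 D=47] open={}
Step 5: reserve R3 C 8 -> on_hand[A=45 B=60 C=46 D=47] avail[A=45 B=60 C=38 D=47] open={R3}
Step 6: reserve R4 A 5 -> on_hand[A=45 B=60 C=46 D=47] avail[A=40 B=60 C=38 D=47] open={R3,R4}
Step 7: commit R3 -> on_hand[A=45 B=60 C=38 D=47] avail[A=40 B=60 C=38 D=47] open={R4}
Step 8: commit R4 -> on_hand[A=40 B=60 C=38 D=47] avail[A=40 B=60 C=38 D=47] open={}
Step 9: reserve R5 B 3 -> on_hand[A=40 B=60 C=38 D=47] avail[A=40 B=57 C=38 D=47] open={R5}
Step 10: commit R5 -> on_hand[A=40 B=57 C=38 D=47] avail[A=40 B=57 C=38 D=47] open={}
Step 11: reserve R6 A 1 -> on_hand[A=40 B=57 C=38 D=47] avail[A=39 B=57 C=38 D=47] open={R6}
Step 12: commit R6 -> on_hand[A=39 B=57 C=38 D=47] avail[A=39 B=57 C=38 D=47] open={}
Step 13: reserve R7 B 1 -> on_hand[A=39 B=57 C=38 D=47] avail[A=39 B=56 C=38 D=47] open={R7}
Step 14: reserve R8 D 1 -> on_hand[A=39 B=57 C=38 D=47] avail[A=39 B=56 C=38 D=46] open={R7,R8}
Step 15: cancel R7 -> on_hand[A=39 B=57 C=38 D=47] avail[A=39 B=57 C=38 D=46] open={R8}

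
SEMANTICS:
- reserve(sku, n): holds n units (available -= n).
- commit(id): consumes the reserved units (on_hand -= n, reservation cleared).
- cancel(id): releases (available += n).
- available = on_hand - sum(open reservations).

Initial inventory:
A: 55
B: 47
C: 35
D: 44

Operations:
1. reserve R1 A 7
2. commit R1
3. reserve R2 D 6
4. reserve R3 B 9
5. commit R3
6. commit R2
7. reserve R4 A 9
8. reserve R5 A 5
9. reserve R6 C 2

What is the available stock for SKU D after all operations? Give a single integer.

Answer: 38

Derivation:
Step 1: reserve R1 A 7 -> on_hand[A=55 B=47 C=35 D=44] avail[A=48 B=47 C=35 D=44] open={R1}
Step 2: commit R1 -> on_hand[A=48 B=47 C=35 D=44] avail[A=48 B=47 C=35 D=44] open={}
Step 3: reserve R2 D 6 -> on_hand[A=48 B=47 C=35 D=44] avail[A=48 B=47 C=35 D=38] open={R2}
Step 4: reserve R3 B 9 -> on_hand[A=48 B=47 C=35 D=44] avail[A=48 B=38 C=35 D=38] open={R2,R3}
Step 5: commit R3 -> on_hand[A=48 B=38 C=35 D=44] avail[A=48 B=38 C=35 D=38] open={R2}
Step 6: commit R2 -> on_hand[A=48 B=38 C=35 D=38] avail[A=48 B=38 C=35 D=38] open={}
Step 7: reserve R4 A 9 -> on_hand[A=48 B=38 C=35 D=38] avail[A=39 B=38 C=35 D=38] open={R4}
Step 8: reserve R5 A 5 -> on_hand[A=48 B=38 C=35 D=38] avail[A=34 B=38 C=35 D=38] open={R4,R5}
Step 9: reserve R6 C 2 -> on_hand[A=48 B=38 C=35 D=38] avail[A=34 B=38 C=33 D=38] open={R4,R5,R6}
Final available[D] = 38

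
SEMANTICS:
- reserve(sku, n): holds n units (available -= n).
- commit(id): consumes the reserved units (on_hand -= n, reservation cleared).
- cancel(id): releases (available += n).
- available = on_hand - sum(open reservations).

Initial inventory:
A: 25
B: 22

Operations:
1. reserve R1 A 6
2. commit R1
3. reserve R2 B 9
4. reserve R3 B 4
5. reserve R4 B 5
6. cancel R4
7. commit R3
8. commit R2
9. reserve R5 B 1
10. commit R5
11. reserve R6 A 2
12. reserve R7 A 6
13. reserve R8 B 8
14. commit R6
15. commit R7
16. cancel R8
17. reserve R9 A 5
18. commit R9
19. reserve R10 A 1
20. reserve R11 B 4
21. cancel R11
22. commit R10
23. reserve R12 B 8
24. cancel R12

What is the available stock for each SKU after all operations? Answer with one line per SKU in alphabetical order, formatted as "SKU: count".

Step 1: reserve R1 A 6 -> on_hand[A=25 B=22] avail[A=19 B=22] open={R1}
Step 2: commit R1 -> on_hand[A=19 B=22] avail[A=19 B=22] open={}
Step 3: reserve R2 B 9 -> on_hand[A=19 B=22] avail[A=19 B=13] open={R2}
Step 4: reserve R3 B 4 -> on_hand[A=19 B=22] avail[A=19 B=9] open={R2,R3}
Step 5: reserve R4 B 5 -> on_hand[A=19 B=22] avail[A=19 B=4] open={R2,R3,R4}
Step 6: cancel R4 -> on_hand[A=19 B=22] avail[A=19 B=9] open={R2,R3}
Step 7: commit R3 -> on_hand[A=19 B=18] avail[A=19 B=9] open={R2}
Step 8: commit R2 -> on_hand[A=19 B=9] avail[A=19 B=9] open={}
Step 9: reserve R5 B 1 -> on_hand[A=19 B=9] avail[A=19 B=8] open={R5}
Step 10: commit R5 -> on_hand[A=19 B=8] avail[A=19 B=8] open={}
Step 11: reserve R6 A 2 -> on_hand[A=19 B=8] avail[A=17 B=8] open={R6}
Step 12: reserve R7 A 6 -> on_hand[A=19 B=8] avail[A=11 B=8] open={R6,R7}
Step 13: reserve R8 B 8 -> on_hand[A=19 B=8] avail[A=11 B=0] open={R6,R7,R8}
Step 14: commit R6 -> on_hand[A=17 B=8] avail[A=11 B=0] open={R7,R8}
Step 15: commit R7 -> on_hand[A=11 B=8] avail[A=11 B=0] open={R8}
Step 16: cancel R8 -> on_hand[A=11 B=8] avail[A=11 B=8] open={}
Step 17: reserve R9 A 5 -> on_hand[A=11 B=8] avail[A=6 B=8] open={R9}
Step 18: commit R9 -> on_hand[A=6 B=8] avail[A=6 B=8] open={}
Step 19: reserve R10 A 1 -> on_hand[A=6 B=8] avail[A=5 B=8] open={R10}
Step 20: reserve R11 B 4 -> on_hand[A=6 B=8] avail[A=5 B=4] open={R10,R11}
Step 21: cancel R11 -> on_hand[A=6 B=8] avail[A=5 B=8] open={R10}
Step 22: commit R10 -> on_hand[A=5 B=8] avail[A=5 B=8] open={}
Step 23: reserve R12 B 8 -> on_hand[A=5 B=8] avail[A=5 B=0] open={R12}
Step 24: cancel R12 -> on_hand[A=5 B=8] avail[A=5 B=8] open={}

Answer: A: 5
B: 8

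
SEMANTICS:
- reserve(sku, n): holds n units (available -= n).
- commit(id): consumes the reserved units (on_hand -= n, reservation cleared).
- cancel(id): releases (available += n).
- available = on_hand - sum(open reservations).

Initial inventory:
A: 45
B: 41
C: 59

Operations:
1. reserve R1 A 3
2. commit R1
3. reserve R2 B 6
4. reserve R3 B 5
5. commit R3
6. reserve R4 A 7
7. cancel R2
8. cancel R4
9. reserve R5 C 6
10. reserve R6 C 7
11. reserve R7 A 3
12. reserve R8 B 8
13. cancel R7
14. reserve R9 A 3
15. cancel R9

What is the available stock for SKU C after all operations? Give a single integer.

Answer: 46

Derivation:
Step 1: reserve R1 A 3 -> on_hand[A=45 B=41 C=59] avail[A=42 B=41 C=59] open={R1}
Step 2: commit R1 -> on_hand[A=42 B=41 C=59] avail[A=42 B=41 C=59] open={}
Step 3: reserve R2 B 6 -> on_hand[A=42 B=41 C=59] avail[A=42 B=35 C=59] open={R2}
Step 4: reserve R3 B 5 -> on_hand[A=42 B=41 C=59] avail[A=42 B=30 C=59] open={R2,R3}
Step 5: commit R3 -> on_hand[A=42 B=36 C=59] avail[A=42 B=30 C=59] open={R2}
Step 6: reserve R4 A 7 -> on_hand[A=42 B=36 C=59] avail[A=35 B=30 C=59] open={R2,R4}
Step 7: cancel R2 -> on_hand[A=42 B=36 C=59] avail[A=35 B=36 C=59] open={R4}
Step 8: cancel R4 -> on_hand[A=42 B=36 C=59] avail[A=42 B=36 C=59] open={}
Step 9: reserve R5 C 6 -> on_hand[A=42 B=36 C=59] avail[A=42 B=36 C=53] open={R5}
Step 10: reserve R6 C 7 -> on_hand[A=42 B=36 C=59] avail[A=42 B=36 C=46] open={R5,R6}
Step 11: reserve R7 A 3 -> on_hand[A=42 B=36 C=59] avail[A=39 B=36 C=46] open={R5,R6,R7}
Step 12: reserve R8 B 8 -> on_hand[A=42 B=36 C=59] avail[A=39 B=28 C=46] open={R5,R6,R7,R8}
Step 13: cancel R7 -> on_hand[A=42 B=36 C=59] avail[A=42 B=28 C=46] open={R5,R6,R8}
Step 14: reserve R9 A 3 -> on_hand[A=42 B=36 C=59] avail[A=39 B=28 C=46] open={R5,R6,R8,R9}
Step 15: cancel R9 -> on_hand[A=42 B=36 C=59] avail[A=42 B=28 C=46] open={R5,R6,R8}
Final available[C] = 46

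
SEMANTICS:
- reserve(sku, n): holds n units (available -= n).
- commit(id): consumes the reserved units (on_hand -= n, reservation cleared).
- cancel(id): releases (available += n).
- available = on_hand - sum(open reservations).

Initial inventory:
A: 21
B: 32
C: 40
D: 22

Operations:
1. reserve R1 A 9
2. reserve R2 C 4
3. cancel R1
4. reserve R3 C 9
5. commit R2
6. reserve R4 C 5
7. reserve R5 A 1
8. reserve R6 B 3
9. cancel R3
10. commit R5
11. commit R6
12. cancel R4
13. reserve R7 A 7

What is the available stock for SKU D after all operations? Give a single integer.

Answer: 22

Derivation:
Step 1: reserve R1 A 9 -> on_hand[A=21 B=32 C=40 D=22] avail[A=12 B=32 C=40 D=22] open={R1}
Step 2: reserve R2 C 4 -> on_hand[A=21 B=32 C=40 D=22] avail[A=12 B=32 C=36 D=22] open={R1,R2}
Step 3: cancel R1 -> on_hand[A=21 B=32 C=40 D=22] avail[A=21 B=32 C=36 D=22] open={R2}
Step 4: reserve R3 C 9 -> on_hand[A=21 B=32 C=40 D=22] avail[A=21 B=32 C=27 D=22] open={R2,R3}
Step 5: commit R2 -> on_hand[A=21 B=32 C=36 D=22] avail[A=21 B=32 C=27 D=22] open={R3}
Step 6: reserve R4 C 5 -> on_hand[A=21 B=32 C=36 D=22] avail[A=21 B=32 C=22 D=22] open={R3,R4}
Step 7: reserve R5 A 1 -> on_hand[A=21 B=32 C=36 D=22] avail[A=20 B=32 C=22 D=22] open={R3,R4,R5}
Step 8: reserve R6 B 3 -> on_hand[A=21 B=32 C=36 D=22] avail[A=20 B=29 C=22 D=22] open={R3,R4,R5,R6}
Step 9: cancel R3 -> on_hand[A=21 B=32 C=36 D=22] avail[A=20 B=29 C=31 D=22] open={R4,R5,R6}
Step 10: commit R5 -> on_hand[A=20 B=32 C=36 D=22] avail[A=20 B=29 C=31 D=22] open={R4,R6}
Step 11: commit R6 -> on_hand[A=20 B=29 C=36 D=22] avail[A=20 B=29 C=31 D=22] open={R4}
Step 12: cancel R4 -> on_hand[A=20 B=29 C=36 D=22] avail[A=20 B=29 C=36 D=22] open={}
Step 13: reserve R7 A 7 -> on_hand[A=20 B=29 C=36 D=22] avail[A=13 B=29 C=36 D=22] open={R7}
Final available[D] = 22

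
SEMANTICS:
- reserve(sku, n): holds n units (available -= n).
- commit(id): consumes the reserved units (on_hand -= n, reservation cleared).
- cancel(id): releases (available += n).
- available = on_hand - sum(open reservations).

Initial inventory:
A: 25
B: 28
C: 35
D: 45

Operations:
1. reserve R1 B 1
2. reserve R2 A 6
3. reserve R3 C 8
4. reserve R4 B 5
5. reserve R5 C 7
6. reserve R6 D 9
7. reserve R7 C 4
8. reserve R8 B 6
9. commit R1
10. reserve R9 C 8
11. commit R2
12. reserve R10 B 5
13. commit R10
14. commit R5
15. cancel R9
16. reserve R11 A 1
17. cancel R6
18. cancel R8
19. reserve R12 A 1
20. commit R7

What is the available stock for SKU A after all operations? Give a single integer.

Step 1: reserve R1 B 1 -> on_hand[A=25 B=28 C=35 D=45] avail[A=25 B=27 C=35 D=45] open={R1}
Step 2: reserve R2 A 6 -> on_hand[A=25 B=28 C=35 D=45] avail[A=19 B=27 C=35 D=45] open={R1,R2}
Step 3: reserve R3 C 8 -> on_hand[A=25 B=28 C=35 D=45] avail[A=19 B=27 C=27 D=45] open={R1,R2,R3}
Step 4: reserve R4 B 5 -> on_hand[A=25 B=28 C=35 D=45] avail[A=19 B=22 C=27 D=45] open={R1,R2,R3,R4}
Step 5: reserve R5 C 7 -> on_hand[A=25 B=28 C=35 D=45] avail[A=19 B=22 C=20 D=45] open={R1,R2,R3,R4,R5}
Step 6: reserve R6 D 9 -> on_hand[A=25 B=28 C=35 D=45] avail[A=19 B=22 C=20 D=36] open={R1,R2,R3,R4,R5,R6}
Step 7: reserve R7 C 4 -> on_hand[A=25 B=28 C=35 D=45] avail[A=19 B=22 C=16 D=36] open={R1,R2,R3,R4,R5,R6,R7}
Step 8: reserve R8 B 6 -> on_hand[A=25 B=28 C=35 D=45] avail[A=19 B=16 C=16 D=36] open={R1,R2,R3,R4,R5,R6,R7,R8}
Step 9: commit R1 -> on_hand[A=25 B=27 C=35 D=45] avail[A=19 B=16 C=16 D=36] open={R2,R3,R4,R5,R6,R7,R8}
Step 10: reserve R9 C 8 -> on_hand[A=25 B=27 C=35 D=45] avail[A=19 B=16 C=8 D=36] open={R2,R3,R4,R5,R6,R7,R8,R9}
Step 11: commit R2 -> on_hand[A=19 B=27 C=35 D=45] avail[A=19 B=16 C=8 D=36] open={R3,R4,R5,R6,R7,R8,R9}
Step 12: reserve R10 B 5 -> on_hand[A=19 B=27 C=35 D=45] avail[A=19 B=11 C=8 D=36] open={R10,R3,R4,R5,R6,R7,R8,R9}
Step 13: commit R10 -> on_hand[A=19 B=22 C=35 D=45] avail[A=19 B=11 C=8 D=36] open={R3,R4,R5,R6,R7,R8,R9}
Step 14: commit R5 -> on_hand[A=19 B=22 C=28 D=45] avail[A=19 B=11 C=8 D=36] open={R3,R4,R6,R7,R8,R9}
Step 15: cancel R9 -> on_hand[A=19 B=22 C=28 D=45] avail[A=19 B=11 C=16 D=36] open={R3,R4,R6,R7,R8}
Step 16: reserve R11 A 1 -> on_hand[A=19 B=22 C=28 D=45] avail[A=18 B=11 C=16 D=36] open={R11,R3,R4,R6,R7,R8}
Step 17: cancel R6 -> on_hand[A=19 B=22 C=28 D=45] avail[A=18 B=11 C=16 D=45] open={R11,R3,R4,R7,R8}
Step 18: cancel R8 -> on_hand[A=19 B=22 C=28 D=45] avail[A=18 B=17 C=16 D=45] open={R11,R3,R4,R7}
Step 19: reserve R12 A 1 -> on_hand[A=19 B=22 C=28 D=45] avail[A=17 B=17 C=16 D=45] open={R11,R12,R3,R4,R7}
Step 20: commit R7 -> on_hand[A=19 B=22 C=24 D=45] avail[A=17 B=17 C=16 D=45] open={R11,R12,R3,R4}
Final available[A] = 17

Answer: 17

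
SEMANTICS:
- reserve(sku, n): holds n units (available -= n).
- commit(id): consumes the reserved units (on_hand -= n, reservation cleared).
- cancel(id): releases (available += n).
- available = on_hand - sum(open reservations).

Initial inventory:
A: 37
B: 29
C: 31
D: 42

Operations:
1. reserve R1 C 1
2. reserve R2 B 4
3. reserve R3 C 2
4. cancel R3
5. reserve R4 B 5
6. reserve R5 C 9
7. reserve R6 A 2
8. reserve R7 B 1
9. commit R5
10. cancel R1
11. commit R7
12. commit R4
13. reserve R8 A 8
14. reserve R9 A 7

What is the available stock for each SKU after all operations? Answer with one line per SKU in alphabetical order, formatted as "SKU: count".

Answer: A: 20
B: 19
C: 22
D: 42

Derivation:
Step 1: reserve R1 C 1 -> on_hand[A=37 B=29 C=31 D=42] avail[A=37 B=29 C=30 D=42] open={R1}
Step 2: reserve R2 B 4 -> on_hand[A=37 B=29 C=31 D=42] avail[A=37 B=25 C=30 D=42] open={R1,R2}
Step 3: reserve R3 C 2 -> on_hand[A=37 B=29 C=31 D=42] avail[A=37 B=25 C=28 D=42] open={R1,R2,R3}
Step 4: cancel R3 -> on_hand[A=37 B=29 C=31 D=42] avail[A=37 B=25 C=30 D=42] open={R1,R2}
Step 5: reserve R4 B 5 -> on_hand[A=37 B=29 C=31 D=42] avail[A=37 B=20 C=30 D=42] open={R1,R2,R4}
Step 6: reserve R5 C 9 -> on_hand[A=37 B=29 C=31 D=42] avail[A=37 B=20 C=21 D=42] open={R1,R2,R4,R5}
Step 7: reserve R6 A 2 -> on_hand[A=37 B=29 C=31 D=42] avail[A=35 B=20 C=21 D=42] open={R1,R2,R4,R5,R6}
Step 8: reserve R7 B 1 -> on_hand[A=37 B=29 C=31 D=42] avail[A=35 B=19 C=21 D=42] open={R1,R2,R4,R5,R6,R7}
Step 9: commit R5 -> on_hand[A=37 B=29 C=22 D=42] avail[A=35 B=19 C=21 D=42] open={R1,R2,R4,R6,R7}
Step 10: cancel R1 -> on_hand[A=37 B=29 C=22 D=42] avail[A=35 B=19 C=22 D=42] open={R2,R4,R6,R7}
Step 11: commit R7 -> on_hand[A=37 B=28 C=22 D=42] avail[A=35 B=19 C=22 D=42] open={R2,R4,R6}
Step 12: commit R4 -> on_hand[A=37 B=23 C=22 D=42] avail[A=35 B=19 C=22 D=42] open={R2,R6}
Step 13: reserve R8 A 8 -> on_hand[A=37 B=23 C=22 D=42] avail[A=27 B=19 C=22 D=42] open={R2,R6,R8}
Step 14: reserve R9 A 7 -> on_hand[A=37 B=23 C=22 D=42] avail[A=20 B=19 C=22 D=42] open={R2,R6,R8,R9}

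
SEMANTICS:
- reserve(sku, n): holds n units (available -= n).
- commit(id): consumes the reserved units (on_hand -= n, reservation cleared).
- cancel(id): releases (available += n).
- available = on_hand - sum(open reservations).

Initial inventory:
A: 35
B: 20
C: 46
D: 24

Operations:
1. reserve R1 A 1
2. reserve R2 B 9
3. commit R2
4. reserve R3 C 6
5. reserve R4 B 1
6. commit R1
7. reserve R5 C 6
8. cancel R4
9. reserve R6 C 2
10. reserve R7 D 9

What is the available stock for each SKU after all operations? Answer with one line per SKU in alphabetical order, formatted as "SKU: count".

Answer: A: 34
B: 11
C: 32
D: 15

Derivation:
Step 1: reserve R1 A 1 -> on_hand[A=35 B=20 C=46 D=24] avail[A=34 B=20 C=46 D=24] open={R1}
Step 2: reserve R2 B 9 -> on_hand[A=35 B=20 C=46 D=24] avail[A=34 B=11 C=46 D=24] open={R1,R2}
Step 3: commit R2 -> on_hand[A=35 B=11 C=46 D=24] avail[A=34 B=11 C=46 D=24] open={R1}
Step 4: reserve R3 C 6 -> on_hand[A=35 B=11 C=46 D=24] avail[A=34 B=11 C=40 D=24] open={R1,R3}
Step 5: reserve R4 B 1 -> on_hand[A=35 B=11 C=46 D=24] avail[A=34 B=10 C=40 D=24] open={R1,R3,R4}
Step 6: commit R1 -> on_hand[A=34 B=11 C=46 D=24] avail[A=34 B=10 C=40 D=24] open={R3,R4}
Step 7: reserve R5 C 6 -> on_hand[A=34 B=11 C=46 D=24] avail[A=34 B=10 C=34 D=24] open={R3,R4,R5}
Step 8: cancel R4 -> on_hand[A=34 B=11 C=46 D=24] avail[A=34 B=11 C=34 D=24] open={R3,R5}
Step 9: reserve R6 C 2 -> on_hand[A=34 B=11 C=46 D=24] avail[A=34 B=11 C=32 D=24] open={R3,R5,R6}
Step 10: reserve R7 D 9 -> on_hand[A=34 B=11 C=46 D=24] avail[A=34 B=11 C=32 D=15] open={R3,R5,R6,R7}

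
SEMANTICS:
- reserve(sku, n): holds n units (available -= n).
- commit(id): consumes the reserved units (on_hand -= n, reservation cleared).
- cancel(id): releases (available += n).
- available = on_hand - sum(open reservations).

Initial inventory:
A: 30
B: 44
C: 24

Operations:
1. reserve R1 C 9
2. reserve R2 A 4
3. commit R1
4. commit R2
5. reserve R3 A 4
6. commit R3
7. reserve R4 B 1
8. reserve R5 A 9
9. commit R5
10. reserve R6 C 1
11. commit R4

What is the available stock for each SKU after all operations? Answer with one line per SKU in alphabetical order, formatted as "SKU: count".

Answer: A: 13
B: 43
C: 14

Derivation:
Step 1: reserve R1 C 9 -> on_hand[A=30 B=44 C=24] avail[A=30 B=44 C=15] open={R1}
Step 2: reserve R2 A 4 -> on_hand[A=30 B=44 C=24] avail[A=26 B=44 C=15] open={R1,R2}
Step 3: commit R1 -> on_hand[A=30 B=44 C=15] avail[A=26 B=44 C=15] open={R2}
Step 4: commit R2 -> on_hand[A=26 B=44 C=15] avail[A=26 B=44 C=15] open={}
Step 5: reserve R3 A 4 -> on_hand[A=26 B=44 C=15] avail[A=22 B=44 C=15] open={R3}
Step 6: commit R3 -> on_hand[A=22 B=44 C=15] avail[A=22 B=44 C=15] open={}
Step 7: reserve R4 B 1 -> on_hand[A=22 B=44 C=15] avail[A=22 B=43 C=15] open={R4}
Step 8: reserve R5 A 9 -> on_hand[A=22 B=44 C=15] avail[A=13 B=43 C=15] open={R4,R5}
Step 9: commit R5 -> on_hand[A=13 B=44 C=15] avail[A=13 B=43 C=15] open={R4}
Step 10: reserve R6 C 1 -> on_hand[A=13 B=44 C=15] avail[A=13 B=43 C=14] open={R4,R6}
Step 11: commit R4 -> on_hand[A=13 B=43 C=15] avail[A=13 B=43 C=14] open={R6}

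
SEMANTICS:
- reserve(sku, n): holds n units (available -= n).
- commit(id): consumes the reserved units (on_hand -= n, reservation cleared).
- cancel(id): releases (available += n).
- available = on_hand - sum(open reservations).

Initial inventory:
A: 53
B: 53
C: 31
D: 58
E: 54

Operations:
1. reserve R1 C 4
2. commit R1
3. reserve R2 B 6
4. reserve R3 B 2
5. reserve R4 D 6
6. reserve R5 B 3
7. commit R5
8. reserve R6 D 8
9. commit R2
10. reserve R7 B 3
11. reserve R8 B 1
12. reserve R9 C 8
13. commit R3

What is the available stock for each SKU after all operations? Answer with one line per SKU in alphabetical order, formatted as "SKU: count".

Answer: A: 53
B: 38
C: 19
D: 44
E: 54

Derivation:
Step 1: reserve R1 C 4 -> on_hand[A=53 B=53 C=31 D=58 E=54] avail[A=53 B=53 C=27 D=58 E=54] open={R1}
Step 2: commit R1 -> on_hand[A=53 B=53 C=27 D=58 E=54] avail[A=53 B=53 C=27 D=58 E=54] open={}
Step 3: reserve R2 B 6 -> on_hand[A=53 B=53 C=27 D=58 E=54] avail[A=53 B=47 C=27 D=58 E=54] open={R2}
Step 4: reserve R3 B 2 -> on_hand[A=53 B=53 C=27 D=58 E=54] avail[A=53 B=45 C=27 D=58 E=54] open={R2,R3}
Step 5: reserve R4 D 6 -> on_hand[A=53 B=53 C=27 D=58 E=54] avail[A=53 B=45 C=27 D=52 E=54] open={R2,R3,R4}
Step 6: reserve R5 B 3 -> on_hand[A=53 B=53 C=27 D=58 E=54] avail[A=53 B=42 C=27 D=52 E=54] open={R2,R3,R4,R5}
Step 7: commit R5 -> on_hand[A=53 B=50 C=27 D=58 E=54] avail[A=53 B=42 C=27 D=52 E=54] open={R2,R3,R4}
Step 8: reserve R6 D 8 -> on_hand[A=53 B=50 C=27 D=58 E=54] avail[A=53 B=42 C=27 D=44 E=54] open={R2,R3,R4,R6}
Step 9: commit R2 -> on_hand[A=53 B=44 C=27 D=58 E=54] avail[A=53 B=42 C=27 D=44 E=54] open={R3,R4,R6}
Step 10: reserve R7 B 3 -> on_hand[A=53 B=44 C=27 D=58 E=54] avail[A=53 B=39 C=27 D=44 E=54] open={R3,R4,R6,R7}
Step 11: reserve R8 B 1 -> on_hand[A=53 B=44 C=27 D=58 E=54] avail[A=53 B=38 C=27 D=44 E=54] open={R3,R4,R6,R7,R8}
Step 12: reserve R9 C 8 -> on_hand[A=53 B=44 C=27 D=58 E=54] avail[A=53 B=38 C=19 D=44 E=54] open={R3,R4,R6,R7,R8,R9}
Step 13: commit R3 -> on_hand[A=53 B=42 C=27 D=58 E=54] avail[A=53 B=38 C=19 D=44 E=54] open={R4,R6,R7,R8,R9}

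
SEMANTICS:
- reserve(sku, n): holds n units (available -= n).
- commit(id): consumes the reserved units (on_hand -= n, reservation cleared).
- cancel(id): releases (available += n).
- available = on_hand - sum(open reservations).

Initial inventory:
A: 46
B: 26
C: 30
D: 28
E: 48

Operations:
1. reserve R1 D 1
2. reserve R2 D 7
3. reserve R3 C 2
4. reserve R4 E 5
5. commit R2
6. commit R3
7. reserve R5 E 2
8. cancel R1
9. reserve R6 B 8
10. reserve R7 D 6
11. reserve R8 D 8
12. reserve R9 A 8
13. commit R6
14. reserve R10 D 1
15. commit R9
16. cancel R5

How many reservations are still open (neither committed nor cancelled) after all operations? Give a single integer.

Answer: 4

Derivation:
Step 1: reserve R1 D 1 -> on_hand[A=46 B=26 C=30 D=28 E=48] avail[A=46 B=26 C=30 D=27 E=48] open={R1}
Step 2: reserve R2 D 7 -> on_hand[A=46 B=26 C=30 D=28 E=48] avail[A=46 B=26 C=30 D=20 E=48] open={R1,R2}
Step 3: reserve R3 C 2 -> on_hand[A=46 B=26 C=30 D=28 E=48] avail[A=46 B=26 C=28 D=20 E=48] open={R1,R2,R3}
Step 4: reserve R4 E 5 -> on_hand[A=46 B=26 C=30 D=28 E=48] avail[A=46 B=26 C=28 D=20 E=43] open={R1,R2,R3,R4}
Step 5: commit R2 -> on_hand[A=46 B=26 C=30 D=21 E=48] avail[A=46 B=26 C=28 D=20 E=43] open={R1,R3,R4}
Step 6: commit R3 -> on_hand[A=46 B=26 C=28 D=21 E=48] avail[A=46 B=26 C=28 D=20 E=43] open={R1,R4}
Step 7: reserve R5 E 2 -> on_hand[A=46 B=26 C=28 D=21 E=48] avail[A=46 B=26 C=28 D=20 E=41] open={R1,R4,R5}
Step 8: cancel R1 -> on_hand[A=46 B=26 C=28 D=21 E=48] avail[A=46 B=26 C=28 D=21 E=41] open={R4,R5}
Step 9: reserve R6 B 8 -> on_hand[A=46 B=26 C=28 D=21 E=48] avail[A=46 B=18 C=28 D=21 E=41] open={R4,R5,R6}
Step 10: reserve R7 D 6 -> on_hand[A=46 B=26 C=28 D=21 E=48] avail[A=46 B=18 C=28 D=15 E=41] open={R4,R5,R6,R7}
Step 11: reserve R8 D 8 -> on_hand[A=46 B=26 C=28 D=21 E=48] avail[A=46 B=18 C=28 D=7 E=41] open={R4,R5,R6,R7,R8}
Step 12: reserve R9 A 8 -> on_hand[A=46 B=26 C=28 D=21 E=48] avail[A=38 B=18 C=28 D=7 E=41] open={R4,R5,R6,R7,R8,R9}
Step 13: commit R6 -> on_hand[A=46 B=18 C=28 D=21 E=48] avail[A=38 B=18 C=28 D=7 E=41] open={R4,R5,R7,R8,R9}
Step 14: reserve R10 D 1 -> on_hand[A=46 B=18 C=28 D=21 E=48] avail[A=38 B=18 C=28 D=6 E=41] open={R10,R4,R5,R7,R8,R9}
Step 15: commit R9 -> on_hand[A=38 B=18 C=28 D=21 E=48] avail[A=38 B=18 C=28 D=6 E=41] open={R10,R4,R5,R7,R8}
Step 16: cancel R5 -> on_hand[A=38 B=18 C=28 D=21 E=48] avail[A=38 B=18 C=28 D=6 E=43] open={R10,R4,R7,R8}
Open reservations: ['R10', 'R4', 'R7', 'R8'] -> 4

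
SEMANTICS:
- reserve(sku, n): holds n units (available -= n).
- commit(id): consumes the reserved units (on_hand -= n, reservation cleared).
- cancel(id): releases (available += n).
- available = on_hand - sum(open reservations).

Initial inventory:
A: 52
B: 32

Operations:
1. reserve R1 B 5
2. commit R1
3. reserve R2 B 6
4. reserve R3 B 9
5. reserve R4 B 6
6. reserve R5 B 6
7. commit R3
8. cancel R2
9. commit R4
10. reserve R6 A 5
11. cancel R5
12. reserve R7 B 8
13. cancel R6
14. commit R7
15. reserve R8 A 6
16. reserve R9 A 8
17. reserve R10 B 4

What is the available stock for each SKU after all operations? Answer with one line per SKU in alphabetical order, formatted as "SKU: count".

Step 1: reserve R1 B 5 -> on_hand[A=52 B=32] avail[A=52 B=27] open={R1}
Step 2: commit R1 -> on_hand[A=52 B=27] avail[A=52 B=27] open={}
Step 3: reserve R2 B 6 -> on_hand[A=52 B=27] avail[A=52 B=21] open={R2}
Step 4: reserve R3 B 9 -> on_hand[A=52 B=27] avail[A=52 B=12] open={R2,R3}
Step 5: reserve R4 B 6 -> on_hand[A=52 B=27] avail[A=52 B=6] open={R2,R3,R4}
Step 6: reserve R5 B 6 -> on_hand[A=52 B=27] avail[A=52 B=0] open={R2,R3,R4,R5}
Step 7: commit R3 -> on_hand[A=52 B=18] avail[A=52 B=0] open={R2,R4,R5}
Step 8: cancel R2 -> on_hand[A=52 B=18] avail[A=52 B=6] open={R4,R5}
Step 9: commit R4 -> on_hand[A=52 B=12] avail[A=52 B=6] open={R5}
Step 10: reserve R6 A 5 -> on_hand[A=52 B=12] avail[A=47 B=6] open={R5,R6}
Step 11: cancel R5 -> on_hand[A=52 B=12] avail[A=47 B=12] open={R6}
Step 12: reserve R7 B 8 -> on_hand[A=52 B=12] avail[A=47 B=4] open={R6,R7}
Step 13: cancel R6 -> on_hand[A=52 B=12] avail[A=52 B=4] open={R7}
Step 14: commit R7 -> on_hand[A=52 B=4] avail[A=52 B=4] open={}
Step 15: reserve R8 A 6 -> on_hand[A=52 B=4] avail[A=46 B=4] open={R8}
Step 16: reserve R9 A 8 -> on_hand[A=52 B=4] avail[A=38 B=4] open={R8,R9}
Step 17: reserve R10 B 4 -> on_hand[A=52 B=4] avail[A=38 B=0] open={R10,R8,R9}

Answer: A: 38
B: 0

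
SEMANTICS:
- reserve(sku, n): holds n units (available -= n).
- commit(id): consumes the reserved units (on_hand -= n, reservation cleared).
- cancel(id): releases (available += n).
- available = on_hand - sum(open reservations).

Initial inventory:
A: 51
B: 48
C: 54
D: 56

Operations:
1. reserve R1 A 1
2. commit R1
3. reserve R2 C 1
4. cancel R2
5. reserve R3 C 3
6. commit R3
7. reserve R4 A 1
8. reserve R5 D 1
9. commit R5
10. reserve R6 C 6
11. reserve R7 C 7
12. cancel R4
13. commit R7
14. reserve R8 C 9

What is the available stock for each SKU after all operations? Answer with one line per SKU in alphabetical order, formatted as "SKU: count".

Answer: A: 50
B: 48
C: 29
D: 55

Derivation:
Step 1: reserve R1 A 1 -> on_hand[A=51 B=48 C=54 D=56] avail[A=50 B=48 C=54 D=56] open={R1}
Step 2: commit R1 -> on_hand[A=50 B=48 C=54 D=56] avail[A=50 B=48 C=54 D=56] open={}
Step 3: reserve R2 C 1 -> on_hand[A=50 B=48 C=54 D=56] avail[A=50 B=48 C=53 D=56] open={R2}
Step 4: cancel R2 -> on_hand[A=50 B=48 C=54 D=56] avail[A=50 B=48 C=54 D=56] open={}
Step 5: reserve R3 C 3 -> on_hand[A=50 B=48 C=54 D=56] avail[A=50 B=48 C=51 D=56] open={R3}
Step 6: commit R3 -> on_hand[A=50 B=48 C=51 D=56] avail[A=50 B=48 C=51 D=56] open={}
Step 7: reserve R4 A 1 -> on_hand[A=50 B=48 C=51 D=56] avail[A=49 B=48 C=51 D=56] open={R4}
Step 8: reserve R5 D 1 -> on_hand[A=50 B=48 C=51 D=56] avail[A=49 B=48 C=51 D=55] open={R4,R5}
Step 9: commit R5 -> on_hand[A=50 B=48 C=51 D=55] avail[A=49 B=48 C=51 D=55] open={R4}
Step 10: reserve R6 C 6 -> on_hand[A=50 B=48 C=51 D=55] avail[A=49 B=48 C=45 D=55] open={R4,R6}
Step 11: reserve R7 C 7 -> on_hand[A=50 B=48 C=51 D=55] avail[A=49 B=48 C=38 D=55] open={R4,R6,R7}
Step 12: cancel R4 -> on_hand[A=50 B=48 C=51 D=55] avail[A=50 B=48 C=38 D=55] open={R6,R7}
Step 13: commit R7 -> on_hand[A=50 B=48 C=44 D=55] avail[A=50 B=48 C=38 D=55] open={R6}
Step 14: reserve R8 C 9 -> on_hand[A=50 B=48 C=44 D=55] avail[A=50 B=48 C=29 D=55] open={R6,R8}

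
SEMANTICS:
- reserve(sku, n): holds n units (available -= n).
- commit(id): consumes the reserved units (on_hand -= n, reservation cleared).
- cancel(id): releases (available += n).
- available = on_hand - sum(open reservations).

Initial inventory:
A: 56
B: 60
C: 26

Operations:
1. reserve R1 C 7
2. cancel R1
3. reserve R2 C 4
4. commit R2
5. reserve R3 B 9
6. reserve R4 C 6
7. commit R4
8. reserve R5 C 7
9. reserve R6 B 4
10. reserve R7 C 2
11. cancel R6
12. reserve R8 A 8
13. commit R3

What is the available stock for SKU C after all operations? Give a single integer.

Step 1: reserve R1 C 7 -> on_hand[A=56 B=60 C=26] avail[A=56 B=60 C=19] open={R1}
Step 2: cancel R1 -> on_hand[A=56 B=60 C=26] avail[A=56 B=60 C=26] open={}
Step 3: reserve R2 C 4 -> on_hand[A=56 B=60 C=26] avail[A=56 B=60 C=22] open={R2}
Step 4: commit R2 -> on_hand[A=56 B=60 C=22] avail[A=56 B=60 C=22] open={}
Step 5: reserve R3 B 9 -> on_hand[A=56 B=60 C=22] avail[A=56 B=51 C=22] open={R3}
Step 6: reserve R4 C 6 -> on_hand[A=56 B=60 C=22] avail[A=56 B=51 C=16] open={R3,R4}
Step 7: commit R4 -> on_hand[A=56 B=60 C=16] avail[A=56 B=51 C=16] open={R3}
Step 8: reserve R5 C 7 -> on_hand[A=56 B=60 C=16] avail[A=56 B=51 C=9] open={R3,R5}
Step 9: reserve R6 B 4 -> on_hand[A=56 B=60 C=16] avail[A=56 B=47 C=9] open={R3,R5,R6}
Step 10: reserve R7 C 2 -> on_hand[A=56 B=60 C=16] avail[A=56 B=47 C=7] open={R3,R5,R6,R7}
Step 11: cancel R6 -> on_hand[A=56 B=60 C=16] avail[A=56 B=51 C=7] open={R3,R5,R7}
Step 12: reserve R8 A 8 -> on_hand[A=56 B=60 C=16] avail[A=48 B=51 C=7] open={R3,R5,R7,R8}
Step 13: commit R3 -> on_hand[A=56 B=51 C=16] avail[A=48 B=51 C=7] open={R5,R7,R8}
Final available[C] = 7

Answer: 7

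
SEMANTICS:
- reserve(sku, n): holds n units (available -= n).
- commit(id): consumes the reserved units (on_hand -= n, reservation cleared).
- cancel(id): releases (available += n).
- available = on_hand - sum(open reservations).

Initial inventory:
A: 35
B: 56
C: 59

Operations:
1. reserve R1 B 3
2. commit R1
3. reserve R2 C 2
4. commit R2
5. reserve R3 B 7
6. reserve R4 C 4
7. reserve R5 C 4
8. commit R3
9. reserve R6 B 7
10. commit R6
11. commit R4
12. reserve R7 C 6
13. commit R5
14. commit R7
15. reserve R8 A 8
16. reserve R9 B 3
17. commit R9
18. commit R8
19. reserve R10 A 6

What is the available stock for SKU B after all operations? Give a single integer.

Answer: 36

Derivation:
Step 1: reserve R1 B 3 -> on_hand[A=35 B=56 C=59] avail[A=35 B=53 C=59] open={R1}
Step 2: commit R1 -> on_hand[A=35 B=53 C=59] avail[A=35 B=53 C=59] open={}
Step 3: reserve R2 C 2 -> on_hand[A=35 B=53 C=59] avail[A=35 B=53 C=57] open={R2}
Step 4: commit R2 -> on_hand[A=35 B=53 C=57] avail[A=35 B=53 C=57] open={}
Step 5: reserve R3 B 7 -> on_hand[A=35 B=53 C=57] avail[A=35 B=46 C=57] open={R3}
Step 6: reserve R4 C 4 -> on_hand[A=35 B=53 C=57] avail[A=35 B=46 C=53] open={R3,R4}
Step 7: reserve R5 C 4 -> on_hand[A=35 B=53 C=57] avail[A=35 B=46 C=49] open={R3,R4,R5}
Step 8: commit R3 -> on_hand[A=35 B=46 C=57] avail[A=35 B=46 C=49] open={R4,R5}
Step 9: reserve R6 B 7 -> on_hand[A=35 B=46 C=57] avail[A=35 B=39 C=49] open={R4,R5,R6}
Step 10: commit R6 -> on_hand[A=35 B=39 C=57] avail[A=35 B=39 C=49] open={R4,R5}
Step 11: commit R4 -> on_hand[A=35 B=39 C=53] avail[A=35 B=39 C=49] open={R5}
Step 12: reserve R7 C 6 -> on_hand[A=35 B=39 C=53] avail[A=35 B=39 C=43] open={R5,R7}
Step 13: commit R5 -> on_hand[A=35 B=39 C=49] avail[A=35 B=39 C=43] open={R7}
Step 14: commit R7 -> on_hand[A=35 B=39 C=43] avail[A=35 B=39 C=43] open={}
Step 15: reserve R8 A 8 -> on_hand[A=35 B=39 C=43] avail[A=27 B=39 C=43] open={R8}
Step 16: reserve R9 B 3 -> on_hand[A=35 B=39 C=43] avail[A=27 B=36 C=43] open={R8,R9}
Step 17: commit R9 -> on_hand[A=35 B=36 C=43] avail[A=27 B=36 C=43] open={R8}
Step 18: commit R8 -> on_hand[A=27 B=36 C=43] avail[A=27 B=36 C=43] open={}
Step 19: reserve R10 A 6 -> on_hand[A=27 B=36 C=43] avail[A=21 B=36 C=43] open={R10}
Final available[B] = 36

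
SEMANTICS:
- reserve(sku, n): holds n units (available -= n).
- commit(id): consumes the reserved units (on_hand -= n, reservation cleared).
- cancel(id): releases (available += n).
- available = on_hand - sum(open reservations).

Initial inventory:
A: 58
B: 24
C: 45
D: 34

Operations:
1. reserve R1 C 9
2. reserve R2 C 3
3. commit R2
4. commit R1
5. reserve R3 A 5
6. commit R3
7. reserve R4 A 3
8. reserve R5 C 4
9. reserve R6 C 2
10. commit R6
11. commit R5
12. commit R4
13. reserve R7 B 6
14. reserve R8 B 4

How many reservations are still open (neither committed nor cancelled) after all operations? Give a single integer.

Step 1: reserve R1 C 9 -> on_hand[A=58 B=24 C=45 D=34] avail[A=58 B=24 C=36 D=34] open={R1}
Step 2: reserve R2 C 3 -> on_hand[A=58 B=24 C=45 D=34] avail[A=58 B=24 C=33 D=34] open={R1,R2}
Step 3: commit R2 -> on_hand[A=58 B=24 C=42 D=34] avail[A=58 B=24 C=33 D=34] open={R1}
Step 4: commit R1 -> on_hand[A=58 B=24 C=33 D=34] avail[A=58 B=24 C=33 D=34] open={}
Step 5: reserve R3 A 5 -> on_hand[A=58 B=24 C=33 D=34] avail[A=53 B=24 C=33 D=34] open={R3}
Step 6: commit R3 -> on_hand[A=53 B=24 C=33 D=34] avail[A=53 B=24 C=33 D=34] open={}
Step 7: reserve R4 A 3 -> on_hand[A=53 B=24 C=33 D=34] avail[A=50 B=24 C=33 D=34] open={R4}
Step 8: reserve R5 C 4 -> on_hand[A=53 B=24 C=33 D=34] avail[A=50 B=24 C=29 D=34] open={R4,R5}
Step 9: reserve R6 C 2 -> on_hand[A=53 B=24 C=33 D=34] avail[A=50 B=24 C=27 D=34] open={R4,R5,R6}
Step 10: commit R6 -> on_hand[A=53 B=24 C=31 D=34] avail[A=50 B=24 C=27 D=34] open={R4,R5}
Step 11: commit R5 -> on_hand[A=53 B=24 C=27 D=34] avail[A=50 B=24 C=27 D=34] open={R4}
Step 12: commit R4 -> on_hand[A=50 B=24 C=27 D=34] avail[A=50 B=24 C=27 D=34] open={}
Step 13: reserve R7 B 6 -> on_hand[A=50 B=24 C=27 D=34] avail[A=50 B=18 C=27 D=34] open={R7}
Step 14: reserve R8 B 4 -> on_hand[A=50 B=24 C=27 D=34] avail[A=50 B=14 C=27 D=34] open={R7,R8}
Open reservations: ['R7', 'R8'] -> 2

Answer: 2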